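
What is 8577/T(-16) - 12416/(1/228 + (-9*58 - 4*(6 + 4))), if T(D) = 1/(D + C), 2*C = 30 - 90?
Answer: -50551808322/128135 ≈ -3.9452e+5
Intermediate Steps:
C = -30 (C = (30 - 90)/2 = (½)*(-60) = -30)
T(D) = 1/(-30 + D) (T(D) = 1/(D - 30) = 1/(-30 + D))
8577/T(-16) - 12416/(1/228 + (-9*58 - 4*(6 + 4))) = 8577/(1/(-30 - 16)) - 12416/(1/228 + (-9*58 - 4*(6 + 4))) = 8577/(1/(-46)) - 12416/(1/228 + (-522 - 4*10)) = 8577/(-1/46) - 12416/(1/228 + (-522 - 40)) = 8577*(-46) - 12416/(1/228 - 562) = -394542 - 12416/(-128135/228) = -394542 - 12416*(-228/128135) = -394542 + 2830848/128135 = -50551808322/128135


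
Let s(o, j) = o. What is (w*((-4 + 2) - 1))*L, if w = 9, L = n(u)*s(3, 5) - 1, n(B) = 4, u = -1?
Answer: -297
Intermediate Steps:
L = 11 (L = 4*3 - 1 = 12 - 1 = 11)
(w*((-4 + 2) - 1))*L = (9*((-4 + 2) - 1))*11 = (9*(-2 - 1))*11 = (9*(-3))*11 = -27*11 = -297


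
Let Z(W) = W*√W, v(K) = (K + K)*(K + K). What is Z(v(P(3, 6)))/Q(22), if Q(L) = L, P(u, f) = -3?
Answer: 108/11 ≈ 9.8182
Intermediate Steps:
v(K) = 4*K² (v(K) = (2*K)*(2*K) = 4*K²)
Z(W) = W^(3/2)
Z(v(P(3, 6)))/Q(22) = (4*(-3)²)^(3/2)/22 = (4*9)^(3/2)*(1/22) = 36^(3/2)*(1/22) = 216*(1/22) = 108/11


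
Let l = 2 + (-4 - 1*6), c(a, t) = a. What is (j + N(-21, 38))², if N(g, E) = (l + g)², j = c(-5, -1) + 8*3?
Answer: 739600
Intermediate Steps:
l = -8 (l = 2 + (-4 - 6) = 2 - 10 = -8)
j = 19 (j = -5 + 8*3 = -5 + 24 = 19)
N(g, E) = (-8 + g)²
(j + N(-21, 38))² = (19 + (-8 - 21)²)² = (19 + (-29)²)² = (19 + 841)² = 860² = 739600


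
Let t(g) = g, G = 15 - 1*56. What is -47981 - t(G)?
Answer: -47940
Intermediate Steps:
G = -41 (G = 15 - 56 = -41)
-47981 - t(G) = -47981 - 1*(-41) = -47981 + 41 = -47940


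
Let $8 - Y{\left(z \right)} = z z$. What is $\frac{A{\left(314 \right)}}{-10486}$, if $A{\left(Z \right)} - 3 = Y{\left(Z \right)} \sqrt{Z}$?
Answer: $- \frac{3}{10486} + \frac{1006 \sqrt{314}}{107} \approx 166.6$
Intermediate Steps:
$Y{\left(z \right)} = 8 - z^{2}$ ($Y{\left(z \right)} = 8 - z z = 8 - z^{2}$)
$A{\left(Z \right)} = 3 + \sqrt{Z} \left(8 - Z^{2}\right)$ ($A{\left(Z \right)} = 3 + \left(8 - Z^{2}\right) \sqrt{Z} = 3 + \sqrt{Z} \left(8 - Z^{2}\right)$)
$\frac{A{\left(314 \right)}}{-10486} = \frac{3 + \sqrt{314} \left(8 - 314^{2}\right)}{-10486} = \left(3 + \sqrt{314} \left(8 - 98596\right)\right) \left(- \frac{1}{10486}\right) = \left(3 + \sqrt{314} \left(-98588\right)\right) \left(- \frac{1}{10486}\right) = \left(3 - 98588 \sqrt{314}\right) \left(- \frac{1}{10486}\right) = - \frac{3}{10486} + \frac{1006 \sqrt{314}}{107}$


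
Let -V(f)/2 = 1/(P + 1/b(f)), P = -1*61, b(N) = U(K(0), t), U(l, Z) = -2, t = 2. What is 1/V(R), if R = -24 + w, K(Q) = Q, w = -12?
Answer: 123/4 ≈ 30.750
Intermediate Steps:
b(N) = -2
P = -61
R = -36 (R = -24 - 12 = -36)
V(f) = 4/123 (V(f) = -2/(-61 + 1/(-2)) = -2/(-61 - 1/2) = -2/(-123/2) = -2*(-2/123) = 4/123)
1/V(R) = 1/(4/123) = 123/4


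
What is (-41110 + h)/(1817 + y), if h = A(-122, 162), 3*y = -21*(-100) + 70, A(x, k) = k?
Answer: -122844/7621 ≈ -16.119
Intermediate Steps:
y = 2170/3 (y = (-21*(-100) + 70)/3 = (2100 + 70)/3 = (⅓)*2170 = 2170/3 ≈ 723.33)
h = 162
(-41110 + h)/(1817 + y) = (-41110 + 162)/(1817 + 2170/3) = -40948/7621/3 = -40948*3/7621 = -122844/7621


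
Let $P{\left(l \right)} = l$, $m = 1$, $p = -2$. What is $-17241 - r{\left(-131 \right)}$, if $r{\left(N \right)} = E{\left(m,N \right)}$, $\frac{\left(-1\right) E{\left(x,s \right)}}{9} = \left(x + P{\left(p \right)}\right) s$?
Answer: $-16062$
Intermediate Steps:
$E{\left(x,s \right)} = - 9 s \left(-2 + x\right)$ ($E{\left(x,s \right)} = - 9 \left(x - 2\right) s = - 9 \left(-2 + x\right) s = - 9 s \left(-2 + x\right)$)
$r{\left(N \right)} = 9 N$ ($r{\left(N \right)} = 9 N \left(2 - 1\right) = 9 N 1 = 9 N$)
$-17241 - r{\left(-131 \right)} = -17241 - 9 \left(-131\right) = -17241 - -1179 = -17241 + 1179 = -16062$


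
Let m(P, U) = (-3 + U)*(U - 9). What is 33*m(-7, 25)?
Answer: 11616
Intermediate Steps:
m(P, U) = (-9 + U)*(-3 + U) (m(P, U) = (-3 + U)*(-9 + U) = (-9 + U)*(-3 + U))
33*m(-7, 25) = 33*(27 + 25² - 12*25) = 33*(27 + 625 - 300) = 33*352 = 11616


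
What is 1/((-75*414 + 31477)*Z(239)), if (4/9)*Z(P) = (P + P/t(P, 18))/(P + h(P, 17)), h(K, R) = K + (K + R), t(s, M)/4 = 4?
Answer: 46976/15614109 ≈ 0.0030086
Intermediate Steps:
t(s, M) = 16 (t(s, M) = 4*4 = 16)
h(K, R) = R + 2*K
Z(P) = 153*P/(64*(17 + 3*P)) (Z(P) = 9*((P + P/16)/(P + (17 + 2*P)))/4 = 9*((P + P*(1/16))/(17 + 3*P))/4 = 9*((P + P/16)/(17 + 3*P))/4 = 9*((17*P/16)/(17 + 3*P))/4 = 9*(17*P/(16*(17 + 3*P)))/4 = 153*P/(64*(17 + 3*P)))
1/((-75*414 + 31477)*Z(239)) = 1/((-75*414 + 31477)*(((153/64)*239/(17 + 3*239)))) = 1/((-31050 + 31477)*(((153/64)*239/(17 + 717)))) = 1/(427*(((153/64)*239/734))) = 1/(427*(((153/64)*239*(1/734)))) = 1/(427*(36567/46976)) = (1/427)*(46976/36567) = 46976/15614109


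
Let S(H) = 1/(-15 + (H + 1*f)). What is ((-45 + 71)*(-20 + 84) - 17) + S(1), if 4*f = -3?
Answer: 97169/59 ≈ 1646.9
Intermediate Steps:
f = -¾ (f = (¼)*(-3) = -¾ ≈ -0.75000)
S(H) = 1/(-63/4 + H) (S(H) = 1/(-15 + (H + 1*(-¾))) = 1/(-15 + (H - ¾)) = 1/(-15 + (-¾ + H)) = 1/(-63/4 + H))
((-45 + 71)*(-20 + 84) - 17) + S(1) = ((-45 + 71)*(-20 + 84) - 17) + 4/(-63 + 4*1) = (26*64 - 17) + 4/(-63 + 4) = (1664 - 17) + 4/(-59) = 1647 + 4*(-1/59) = 1647 - 4/59 = 97169/59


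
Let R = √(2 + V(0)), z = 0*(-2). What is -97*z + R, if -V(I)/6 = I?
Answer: √2 ≈ 1.4142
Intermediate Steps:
z = 0
V(I) = -6*I
R = √2 (R = √(2 - 6*0) = √(2 + 0) = √2 ≈ 1.4142)
-97*z + R = -97*0 + √2 = 0 + √2 = √2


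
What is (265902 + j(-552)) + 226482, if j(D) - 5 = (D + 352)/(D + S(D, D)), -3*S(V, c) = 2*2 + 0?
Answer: 40868317/83 ≈ 4.9239e+5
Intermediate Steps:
S(V, c) = -4/3 (S(V, c) = -(2*2 + 0)/3 = -(4 + 0)/3 = -⅓*4 = -4/3)
j(D) = 5 + (352 + D)/(-4/3 + D) (j(D) = 5 + (D + 352)/(D - 4/3) = 5 + (352 + D)/(-4/3 + D))
(265902 + j(-552)) + 226482 = (265902 + 2*(518 + 9*(-552))/(-4 + 3*(-552))) + 226482 = (265902 + 2*(518 - 4968)/(-4 - 1656)) + 226482 = (265902 + 2*(-4450)/(-1660)) + 226482 = (265902 + 2*(-1/1660)*(-4450)) + 226482 = (265902 + 445/83) + 226482 = 22070311/83 + 226482 = 40868317/83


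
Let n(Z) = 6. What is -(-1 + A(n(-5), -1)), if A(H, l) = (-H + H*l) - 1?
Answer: 14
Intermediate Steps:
A(H, l) = -1 - H + H*l
-(-1 + A(n(-5), -1)) = -(-1 + (-1 - 1*6 + 6*(-1))) = -(-1 + (-1 - 6 - 6)) = -(-1 - 13) = -1*(-14) = 14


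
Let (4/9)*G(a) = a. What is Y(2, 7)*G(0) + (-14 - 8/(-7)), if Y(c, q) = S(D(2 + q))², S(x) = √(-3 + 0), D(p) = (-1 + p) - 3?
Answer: -90/7 ≈ -12.857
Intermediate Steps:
D(p) = -4 + p
G(a) = 9*a/4
S(x) = I*√3 (S(x) = √(-3) = I*√3)
Y(c, q) = -3 (Y(c, q) = (I*√3)² = -3)
Y(2, 7)*G(0) + (-14 - 8/(-7)) = -27*0/4 + (-14 - 8/(-7)) = -3*0 + (-14 - 8*(-1)/7) = 0 + (-14 - 1*(-8/7)) = 0 + (-14 + 8/7) = 0 - 90/7 = -90/7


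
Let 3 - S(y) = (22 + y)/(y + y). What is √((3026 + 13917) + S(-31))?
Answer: 11*√538346/62 ≈ 130.18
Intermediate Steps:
S(y) = 3 - (22 + y)/(2*y) (S(y) = 3 - (22 + y)/(y + y) = 3 - (22 + y)/(2*y))
√((3026 + 13917) + S(-31)) = √((3026 + 13917) + (5/2 - 11/(-31))) = √(16943 + (5/2 - 11*(-1/31))) = √(16943 + (5/2 + 11/31)) = √(16943 + 177/62) = √(1050643/62) = 11*√538346/62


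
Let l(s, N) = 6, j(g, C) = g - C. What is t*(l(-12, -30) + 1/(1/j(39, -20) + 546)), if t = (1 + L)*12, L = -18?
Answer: -2320188/1895 ≈ -1224.4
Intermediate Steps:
t = -204 (t = (1 - 18)*12 = -17*12 = -204)
t*(l(-12, -30) + 1/(1/j(39, -20) + 546)) = -204*(6 + 1/(1/(39 - 1*(-20)) + 546)) = -204*(6 + 1/(1/(39 + 20) + 546)) = -204*(6 + 1/(1/59 + 546)) = -204*(6 + 1/(32215/59)) = -204*(6 + 59/32215) = -204*193349/32215 = -2320188/1895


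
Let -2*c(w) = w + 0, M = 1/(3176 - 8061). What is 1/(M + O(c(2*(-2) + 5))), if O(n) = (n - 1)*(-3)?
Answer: 9770/43963 ≈ 0.22223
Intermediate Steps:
M = -1/4885 (M = 1/(-4885) = -1/4885 ≈ -0.00020471)
c(w) = -w/2 (c(w) = -(w + 0)/2 = -w/2)
O(n) = 3 - 3*n (O(n) = (-1 + n)*(-3) = 3 - 3*n)
1/(M + O(c(2*(-2) + 5))) = 1/(-1/4885 + (3 - (-3)*(2*(-2) + 5)/2)) = 1/(-1/4885 + (3 - (-3)*(-4 + 5)/2)) = 1/(-1/4885 + (3 - (-3)/2)) = 1/(-1/4885 + (3 - 3*(-1/2))) = 1/(-1/4885 + (3 + 3/2)) = 1/(-1/4885 + 9/2) = 1/(43963/9770) = 9770/43963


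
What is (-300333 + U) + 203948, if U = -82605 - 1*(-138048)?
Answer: -40942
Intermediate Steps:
U = 55443 (U = -82605 + 138048 = 55443)
(-300333 + U) + 203948 = (-300333 + 55443) + 203948 = -244890 + 203948 = -40942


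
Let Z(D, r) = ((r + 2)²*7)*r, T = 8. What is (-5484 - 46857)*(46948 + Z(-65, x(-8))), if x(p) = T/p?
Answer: -2456938881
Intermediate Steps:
x(p) = 8/p
Z(D, r) = 7*r*(2 + r)² (Z(D, r) = ((2 + r)²*7)*r = (7*(2 + r)²)*r = 7*r*(2 + r)²)
(-5484 - 46857)*(46948 + Z(-65, x(-8))) = (-5484 - 46857)*(46948 + 7*(8/(-8))*(2 + 8/(-8))²) = -52341*(46948 + 7*(8*(-⅛))*(2 + 8*(-⅛))²) = -52341*(46948 + 7*(-1)*(2 - 1)²) = -52341*(46948 + 7*(-1)*1²) = -52341*(46948 + 7*(-1)*1) = -52341*(46948 - 7) = -52341*46941 = -2456938881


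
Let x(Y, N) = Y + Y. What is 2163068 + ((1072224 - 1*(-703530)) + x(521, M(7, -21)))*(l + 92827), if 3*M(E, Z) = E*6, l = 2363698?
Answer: 4364745956968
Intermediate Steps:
M(E, Z) = 2*E (M(E, Z) = (E*6)/3 = (6*E)/3 = 2*E)
x(Y, N) = 2*Y
2163068 + ((1072224 - 1*(-703530)) + x(521, M(7, -21)))*(l + 92827) = 2163068 + ((1072224 - 1*(-703530)) + 2*521)*(2363698 + 92827) = 2163068 + ((1072224 + 703530) + 1042)*2456525 = 2163068 + (1775754 + 1042)*2456525 = 2163068 + 1776796*2456525 = 2163068 + 4364743793900 = 4364745956968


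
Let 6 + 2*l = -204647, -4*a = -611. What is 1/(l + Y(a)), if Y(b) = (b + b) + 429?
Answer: -1/101592 ≈ -9.8433e-6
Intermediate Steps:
a = 611/4 (a = -¼*(-611) = 611/4 ≈ 152.75)
Y(b) = 429 + 2*b (Y(b) = 2*b + 429 = 429 + 2*b)
l = -204653/2 (l = -3 + (½)*(-204647) = -3 - 204647/2 = -204653/2 ≈ -1.0233e+5)
1/(l + Y(a)) = 1/(-204653/2 + (429 + 2*(611/4))) = 1/(-204653/2 + (429 + 611/2)) = 1/(-204653/2 + 1469/2) = 1/(-101592) = -1/101592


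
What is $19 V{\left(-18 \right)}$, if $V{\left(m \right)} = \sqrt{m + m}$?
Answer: $114 i \approx 114.0 i$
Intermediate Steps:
$V{\left(m \right)} = \sqrt{2} \sqrt{m}$ ($V{\left(m \right)} = \sqrt{2 m} = \sqrt{2} \sqrt{m}$)
$19 V{\left(-18 \right)} = 19 \sqrt{2} \sqrt{-18} = 19 \sqrt{2} \cdot 3 i \sqrt{2} = 19 \cdot 6 i = 114 i$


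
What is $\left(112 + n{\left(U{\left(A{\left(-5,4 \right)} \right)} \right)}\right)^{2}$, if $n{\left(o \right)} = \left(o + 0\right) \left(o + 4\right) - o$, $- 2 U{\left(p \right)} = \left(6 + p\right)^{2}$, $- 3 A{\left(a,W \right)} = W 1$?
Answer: $\frac{256960900}{6561} \approx 39165.0$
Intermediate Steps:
$A{\left(a,W \right)} = - \frac{W}{3}$ ($A{\left(a,W \right)} = - \frac{W 1}{3} = - \frac{W}{3}$)
$U{\left(p \right)} = - \frac{\left(6 + p\right)^{2}}{2}$
$n{\left(o \right)} = - o + o \left(4 + o\right)$ ($n{\left(o \right)} = o \left(4 + o\right) - o = - o + o \left(4 + o\right)$)
$\left(112 + n{\left(U{\left(A{\left(-5,4 \right)} \right)} \right)}\right)^{2} = \left(112 + - \frac{\left(6 - \frac{4}{3}\right)^{2}}{2} \left(3 - \frac{\left(6 - \frac{4}{3}\right)^{2}}{2}\right)\right)^{2} = \left(112 + - \frac{\left(\frac{14}{3}\right)^{2}}{2} \left(3 - \frac{\left(\frac{14}{3}\right)^{2}}{2}\right)\right)^{2} = \left(112 + \left(- \frac{1}{2}\right) \frac{196}{9} \left(3 - \frac{98}{9}\right)\right)^{2} = \left(112 - \frac{98 \left(3 - \frac{98}{9}\right)}{9}\right)^{2} = \left(112 - - \frac{6958}{81}\right)^{2} = \left(112 + \frac{6958}{81}\right)^{2} = \left(\frac{16030}{81}\right)^{2} = \frac{256960900}{6561}$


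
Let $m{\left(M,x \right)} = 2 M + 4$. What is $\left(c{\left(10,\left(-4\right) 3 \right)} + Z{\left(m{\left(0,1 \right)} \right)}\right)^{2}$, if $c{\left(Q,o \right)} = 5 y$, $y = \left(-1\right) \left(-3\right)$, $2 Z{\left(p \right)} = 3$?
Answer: $\frac{1089}{4} \approx 272.25$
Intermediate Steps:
$m{\left(M,x \right)} = 4 + 2 M$
$Z{\left(p \right)} = \frac{3}{2}$ ($Z{\left(p \right)} = \frac{1}{2} \cdot 3 = \frac{3}{2}$)
$y = 3$
$c{\left(Q,o \right)} = 15$ ($c{\left(Q,o \right)} = 5 \cdot 3 = 15$)
$\left(c{\left(10,\left(-4\right) 3 \right)} + Z{\left(m{\left(0,1 \right)} \right)}\right)^{2} = \left(15 + \frac{3}{2}\right)^{2} = \left(\frac{33}{2}\right)^{2} = \frac{1089}{4}$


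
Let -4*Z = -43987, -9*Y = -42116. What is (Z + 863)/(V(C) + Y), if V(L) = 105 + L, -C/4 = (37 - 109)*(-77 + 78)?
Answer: 426951/182612 ≈ 2.3380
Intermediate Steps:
C = 288 (C = -4*(37 - 109)*(-77 + 78) = -(-288) = -4*(-72) = 288)
Y = 42116/9 (Y = -⅑*(-42116) = 42116/9 ≈ 4679.6)
Z = 43987/4 (Z = -¼*(-43987) = 43987/4 ≈ 10997.)
(Z + 863)/(V(C) + Y) = (43987/4 + 863)/((105 + 288) + 42116/9) = 47439/(4*(393 + 42116/9)) = 47439/(4*(45653/9)) = (47439/4)*(9/45653) = 426951/182612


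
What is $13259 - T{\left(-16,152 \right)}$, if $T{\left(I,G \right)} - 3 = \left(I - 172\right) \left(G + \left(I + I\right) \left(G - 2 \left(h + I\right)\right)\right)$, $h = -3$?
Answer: $-1101208$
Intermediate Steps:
$T{\left(I,G \right)} = 3 + \left(-172 + I\right) \left(G + 2 I \left(6 + G - 2 I\right)\right)$ ($T{\left(I,G \right)} = 3 + \left(I - 172\right) \left(G + \left(I + I\right) \left(G - 2 \left(-3 + I\right)\right)\right) = 3 + \left(-172 + I\right) \left(G + 2 I \left(G - \left(-6 + 2 I\right)\right)\right) = 3 + \left(-172 + I\right) \left(G + 2 I \left(6 + G - 2 I\right)\right)$)
$13259 - T{\left(-16,152 \right)} = 13259 - \left(3 - -33024 - 26144 - 4 \left(-16\right)^{3} + 700 \left(-16\right)^{2} - 52136 \left(-16\right) + 2 \cdot 152 \left(-16\right)^{2}\right) = 13259 - \left(3 + 33024 - 26144 - -16384 + 700 \cdot 256 + 834176 + 2 \cdot 152 \cdot 256\right) = 13259 - \left(3 + 33024 - 26144 + 16384 + 179200 + 834176 + 77824\right) = 13259 - 1114467 = -1101208$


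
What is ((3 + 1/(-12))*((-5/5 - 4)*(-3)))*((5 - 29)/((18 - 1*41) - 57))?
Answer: 105/8 ≈ 13.125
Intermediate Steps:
((3 + 1/(-12))*((-5/5 - 4)*(-3)))*((5 - 29)/((18 - 1*41) - 57)) = ((3 - 1/12)*((-5*1/5 - 4)*(-3)))*(-24/((18 - 41) - 57)) = (35*((-1 - 4)*(-3))/12)*(-24/(-23 - 57)) = (35*(-5*(-3))/12)*(-24/(-80)) = ((35/12)*15)*(-24*(-1/80)) = (175/4)*(3/10) = 105/8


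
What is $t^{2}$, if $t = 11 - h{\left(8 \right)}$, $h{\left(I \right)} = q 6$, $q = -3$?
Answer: $841$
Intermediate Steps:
$h{\left(I \right)} = -18$ ($h{\left(I \right)} = \left(-3\right) 6 = -18$)
$t = 29$ ($t = 11 - -18 = 11 + 18 = 29$)
$t^{2} = 29^{2} = 841$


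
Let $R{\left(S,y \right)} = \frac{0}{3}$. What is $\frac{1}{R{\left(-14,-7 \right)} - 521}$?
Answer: $- \frac{1}{521} \approx -0.0019194$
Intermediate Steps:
$R{\left(S,y \right)} = 0$ ($R{\left(S,y \right)} = 0 \cdot \frac{1}{3} = 0$)
$\frac{1}{R{\left(-14,-7 \right)} - 521} = \frac{1}{0 - 521} = \frac{1}{-521} = - \frac{1}{521}$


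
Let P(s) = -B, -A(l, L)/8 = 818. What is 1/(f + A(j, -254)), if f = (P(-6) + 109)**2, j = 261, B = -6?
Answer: 1/6681 ≈ 0.00014968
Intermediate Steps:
A(l, L) = -6544 (A(l, L) = -8*818 = -6544)
P(s) = 6 (P(s) = -1*(-6) = 6)
f = 13225 (f = (6 + 109)**2 = 115**2 = 13225)
1/(f + A(j, -254)) = 1/(13225 - 6544) = 1/6681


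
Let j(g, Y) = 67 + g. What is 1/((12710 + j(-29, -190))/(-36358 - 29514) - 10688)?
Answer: -16468/176013171 ≈ -9.3561e-5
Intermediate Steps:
1/((12710 + j(-29, -190))/(-36358 - 29514) - 10688) = 1/((12710 + (67 - 29))/(-36358 - 29514) - 10688) = 1/((12710 + 38)/(-65872) - 10688) = 1/(12748*(-1/65872) - 10688) = 1/(-3187/16468 - 10688) = 1/(-176013171/16468) = -16468/176013171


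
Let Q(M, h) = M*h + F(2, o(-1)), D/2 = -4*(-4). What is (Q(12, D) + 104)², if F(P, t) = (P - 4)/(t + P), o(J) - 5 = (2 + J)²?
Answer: 3806401/16 ≈ 2.3790e+5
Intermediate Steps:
D = 32 (D = 2*(-4*(-4)) = 2*16 = 32)
o(J) = 5 + (2 + J)²
F(P, t) = (-4 + P)/(P + t)
Q(M, h) = -¼ + M*h (Q(M, h) = M*h + (-4 + 2)/(2 + (5 + (2 - 1)²)) = M*h - 2/(2 + (5 + 1²)) = M*h - 2/(2 + (5 + 1)) = M*h - 2/(2 + 6) = M*h - 2/8 = M*h + (⅛)*(-2) = M*h - ¼ = -¼ + M*h)
(Q(12, D) + 104)² = ((-¼ + 12*32) + 104)² = ((-¼ + 384) + 104)² = (1535/4 + 104)² = (1951/4)² = 3806401/16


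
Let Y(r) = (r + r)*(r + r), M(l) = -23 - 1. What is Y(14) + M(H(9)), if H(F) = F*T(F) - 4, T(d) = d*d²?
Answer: 760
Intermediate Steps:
T(d) = d³
H(F) = -4 + F⁴ (H(F) = F*F³ - 4 = F⁴ - 4 = -4 + F⁴)
M(l) = -24
Y(r) = 4*r² (Y(r) = (2*r)*(2*r) = 4*r²)
Y(14) + M(H(9)) = 4*14² - 24 = 4*196 - 24 = 784 - 24 = 760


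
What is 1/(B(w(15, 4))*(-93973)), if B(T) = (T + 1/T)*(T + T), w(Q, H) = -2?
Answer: -1/939730 ≈ -1.0641e-6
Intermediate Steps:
B(T) = 2*T*(T + 1/T) (B(T) = (T + 1/T)*(2*T) = 2*T*(T + 1/T))
1/(B(w(15, 4))*(-93973)) = 1/((2 + 2*(-2)²)*(-93973)) = -1/93973/(2 + 2*4) = -1/93973/(2 + 8) = -1/93973/10 = (⅒)*(-1/93973) = -1/939730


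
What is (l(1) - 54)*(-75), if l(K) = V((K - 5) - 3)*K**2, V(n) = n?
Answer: 4575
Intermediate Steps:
l(K) = K**2*(-8 + K) (l(K) = ((K - 5) - 3)*K**2 = ((-5 + K) - 3)*K**2 = (-8 + K)*K**2 = K**2*(-8 + K))
(l(1) - 54)*(-75) = (1**2*(-8 + 1) - 54)*(-75) = (1*(-7) - 54)*(-75) = (-7 - 54)*(-75) = -61*(-75) = 4575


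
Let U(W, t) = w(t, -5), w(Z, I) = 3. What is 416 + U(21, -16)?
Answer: 419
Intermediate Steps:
U(W, t) = 3
416 + U(21, -16) = 416 + 3 = 419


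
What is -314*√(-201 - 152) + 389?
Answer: 389 - 314*I*√353 ≈ 389.0 - 5899.5*I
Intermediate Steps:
-314*√(-201 - 152) + 389 = -314*I*√353 + 389 = 389 - 314*I*√353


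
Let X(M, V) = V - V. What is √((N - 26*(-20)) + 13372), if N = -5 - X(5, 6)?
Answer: 3*√1543 ≈ 117.84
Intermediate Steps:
X(M, V) = 0
N = -5 (N = -5 - 1*0 = -5 + 0 = -5)
√((N - 26*(-20)) + 13372) = √((-5 - 26*(-20)) + 13372) = √((-5 + 520) + 13372) = √(515 + 13372) = √13887 = 3*√1543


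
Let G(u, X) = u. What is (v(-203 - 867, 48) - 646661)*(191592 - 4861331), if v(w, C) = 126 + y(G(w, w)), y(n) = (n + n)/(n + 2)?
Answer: 806110472755090/267 ≈ 3.0191e+12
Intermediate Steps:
y(n) = 2*n/(2 + n) (y(n) = (2*n)/(2 + n) = 2*n/(2 + n))
v(w, C) = 126 + 2*w/(2 + w)
(v(-203 - 867, 48) - 646661)*(191592 - 4861331) = (4*(63 + 32*(-203 - 867))/(2 + (-203 - 867)) - 646661)*(191592 - 4861331) = (4*(63 + 32*(-1070))/(2 - 1070) - 646661)*(-4669739) = (4*(63 - 34240)/(-1068) - 646661)*(-4669739) = (4*(-1/1068)*(-34177) - 646661)*(-4669739) = (34177/267 - 646661)*(-4669739) = -172624310/267*(-4669739) = 806110472755090/267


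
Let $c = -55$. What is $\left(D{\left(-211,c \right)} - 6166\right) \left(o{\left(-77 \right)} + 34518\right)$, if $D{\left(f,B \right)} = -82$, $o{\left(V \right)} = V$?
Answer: $-215187368$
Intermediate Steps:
$\left(D{\left(-211,c \right)} - 6166\right) \left(o{\left(-77 \right)} + 34518\right) = \left(-82 - 6166\right) \left(-77 + 34518\right) = \left(-6248\right) 34441 = -215187368$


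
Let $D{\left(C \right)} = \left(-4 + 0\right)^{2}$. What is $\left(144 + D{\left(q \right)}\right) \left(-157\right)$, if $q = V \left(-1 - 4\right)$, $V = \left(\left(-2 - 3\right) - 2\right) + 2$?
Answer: $-25120$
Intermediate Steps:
$V = -5$ ($V = \left(-5 - 2\right) + 2 = -7 + 2 = -5$)
$q = 25$ ($q = - 5 \left(-1 - 4\right) = \left(-5\right) \left(-5\right) = 25$)
$D{\left(C \right)} = 16$ ($D{\left(C \right)} = \left(-4\right)^{2} = 16$)
$\left(144 + D{\left(q \right)}\right) \left(-157\right) = \left(144 + 16\right) \left(-157\right) = 160 \left(-157\right) = -25120$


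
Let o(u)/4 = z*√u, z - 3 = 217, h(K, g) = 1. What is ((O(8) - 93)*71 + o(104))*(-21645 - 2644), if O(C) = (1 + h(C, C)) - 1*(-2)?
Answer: 153482191 - 42748640*√26 ≈ -6.4494e+7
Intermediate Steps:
z = 220 (z = 3 + 217 = 220)
o(u) = 880*√u (o(u) = 4*(220*√u) = 880*√u)
O(C) = 4 (O(C) = (1 + 1) - 1*(-2) = 2 + 2 = 4)
((O(8) - 93)*71 + o(104))*(-21645 - 2644) = ((4 - 93)*71 + 880*√104)*(-21645 - 2644) = (-89*71 + 880*(2*√26))*(-24289) = (-6319 + 1760*√26)*(-24289) = 153482191 - 42748640*√26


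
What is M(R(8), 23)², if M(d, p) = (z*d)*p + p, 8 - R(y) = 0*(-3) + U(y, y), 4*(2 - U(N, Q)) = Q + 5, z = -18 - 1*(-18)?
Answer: 529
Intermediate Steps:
z = 0 (z = -18 + 18 = 0)
U(N, Q) = ¾ - Q/4 (U(N, Q) = 2 - (Q + 5)/4 = 2 - (5 + Q)/4 = 2 + (-5/4 - Q/4) = ¾ - Q/4)
R(y) = 29/4 + y/4 (R(y) = 8 - (0*(-3) + (¾ - y/4)) = 8 - (0 + (¾ - y/4)) = 8 - (¾ - y/4) = 8 + (-¾ + y/4) = 29/4 + y/4)
M(d, p) = p (M(d, p) = (0*d)*p + p = 0*p + p = 0 + p = p)
M(R(8), 23)² = 23² = 529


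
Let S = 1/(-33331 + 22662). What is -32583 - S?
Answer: -347628026/10669 ≈ -32583.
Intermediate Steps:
S = -1/10669 (S = 1/(-10669) = -1/10669 ≈ -9.3729e-5)
-32583 - S = -32583 - 1*(-1/10669) = -32583 + 1/10669 = -347628026/10669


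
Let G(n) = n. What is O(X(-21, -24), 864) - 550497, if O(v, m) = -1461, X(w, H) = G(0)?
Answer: -551958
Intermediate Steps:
X(w, H) = 0
O(X(-21, -24), 864) - 550497 = -1461 - 550497 = -551958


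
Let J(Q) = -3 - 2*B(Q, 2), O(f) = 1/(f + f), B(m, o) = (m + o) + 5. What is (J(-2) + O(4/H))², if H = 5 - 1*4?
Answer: 10609/64 ≈ 165.77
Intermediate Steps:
H = 1 (H = 5 - 4 = 1)
B(m, o) = 5 + m + o
O(f) = 1/(2*f)
J(Q) = -17 - 2*Q (J(Q) = -3 - 2*(5 + Q + 2) = -3 - 2*(7 + Q) = -3 + (-14 - 2*Q) = -17 - 2*Q)
(J(-2) + O(4/H))² = ((-17 - 2*(-2)) + 1/(2*((4/1))))² = ((-17 + 4) + 1/(2*((4*1))))² = (-13 + (½)/4)² = (-13 + (½)*(¼))² = (-13 + ⅛)² = (-103/8)² = 10609/64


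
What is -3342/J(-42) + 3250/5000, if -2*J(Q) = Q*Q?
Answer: 13051/2940 ≈ 4.4391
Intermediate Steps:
J(Q) = -Q²/2 (J(Q) = -Q*Q/2 = -Q²/2)
-3342/J(-42) + 3250/5000 = -3342/((-½*(-42)²)) + 3250/5000 = -3342/((-½*1764)) + 3250*(1/5000) = -3342/(-882) + 13/20 = -3342*(-1/882) + 13/20 = 557/147 + 13/20 = 13051/2940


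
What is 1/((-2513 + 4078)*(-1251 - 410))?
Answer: -1/2599465 ≈ -3.8469e-7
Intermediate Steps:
1/((-2513 + 4078)*(-1251 - 410)) = 1/(1565*(-1661)) = 1/(-2599465) = -1/2599465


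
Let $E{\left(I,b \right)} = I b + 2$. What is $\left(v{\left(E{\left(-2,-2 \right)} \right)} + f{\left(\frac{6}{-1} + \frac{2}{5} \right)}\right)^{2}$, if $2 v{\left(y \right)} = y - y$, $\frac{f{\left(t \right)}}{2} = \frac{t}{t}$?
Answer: $4$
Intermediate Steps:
$E{\left(I,b \right)} = 2 + I b$
$f{\left(t \right)} = 2$ ($f{\left(t \right)} = 2 \frac{t}{t} = 2 \cdot 1 = 2$)
$v{\left(y \right)} = 0$ ($v{\left(y \right)} = \frac{y - y}{2} = \frac{1}{2} \cdot 0 = 0$)
$\left(v{\left(E{\left(-2,-2 \right)} \right)} + f{\left(\frac{6}{-1} + \frac{2}{5} \right)}\right)^{2} = \left(0 + 2\right)^{2} = 2^{2} = 4$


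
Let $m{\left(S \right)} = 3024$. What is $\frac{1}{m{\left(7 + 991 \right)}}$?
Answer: $\frac{1}{3024} \approx 0.00033069$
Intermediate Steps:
$\frac{1}{m{\left(7 + 991 \right)}} = \frac{1}{3024}$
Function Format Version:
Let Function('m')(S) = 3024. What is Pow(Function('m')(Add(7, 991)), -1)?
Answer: Rational(1, 3024) ≈ 0.00033069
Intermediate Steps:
Pow(Function('m')(Add(7, 991)), -1) = Pow(3024, -1) = Rational(1, 3024)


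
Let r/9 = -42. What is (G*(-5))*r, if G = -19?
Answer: -35910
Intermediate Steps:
r = -378 (r = 9*(-42) = -378)
(G*(-5))*r = -19*(-5)*(-378) = 95*(-378) = -35910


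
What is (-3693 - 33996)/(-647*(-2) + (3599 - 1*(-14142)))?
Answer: -12563/6345 ≈ -1.9800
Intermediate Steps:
(-3693 - 33996)/(-647*(-2) + (3599 - 1*(-14142))) = -37689/(1294 + (3599 + 14142)) = -37689/(1294 + 17741) = -37689/19035 = -37689*1/19035 = -12563/6345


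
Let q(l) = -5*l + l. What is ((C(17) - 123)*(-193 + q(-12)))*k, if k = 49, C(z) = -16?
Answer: 987595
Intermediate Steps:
q(l) = -4*l
((C(17) - 123)*(-193 + q(-12)))*k = ((-16 - 123)*(-193 - 4*(-12)))*49 = -139*(-193 + 48)*49 = -139*(-145)*49 = 20155*49 = 987595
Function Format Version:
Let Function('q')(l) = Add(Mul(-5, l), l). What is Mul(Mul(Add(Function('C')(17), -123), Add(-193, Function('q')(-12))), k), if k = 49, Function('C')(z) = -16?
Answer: 987595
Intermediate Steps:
Function('q')(l) = Mul(-4, l)
Mul(Mul(Add(Function('C')(17), -123), Add(-193, Function('q')(-12))), k) = Mul(Mul(Add(-16, -123), Add(-193, Mul(-4, -12))), 49) = Mul(Mul(-139, Add(-193, 48)), 49) = Mul(Mul(-139, -145), 49) = Mul(20155, 49) = 987595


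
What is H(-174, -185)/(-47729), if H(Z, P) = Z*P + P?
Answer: -32005/47729 ≈ -0.67056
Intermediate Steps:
H(Z, P) = P + P*Z (H(Z, P) = P*Z + P = P + P*Z)
H(-174, -185)/(-47729) = -185*(1 - 174)/(-47729) = -185*(-173)*(-1/47729) = 32005*(-1/47729) = -32005/47729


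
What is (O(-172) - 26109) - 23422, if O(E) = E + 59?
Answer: -49644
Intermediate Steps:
O(E) = 59 + E
(O(-172) - 26109) - 23422 = ((59 - 172) - 26109) - 23422 = (-113 - 26109) - 23422 = -26222 - 23422 = -49644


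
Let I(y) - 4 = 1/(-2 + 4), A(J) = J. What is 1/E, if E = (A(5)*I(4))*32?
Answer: 1/720 ≈ 0.0013889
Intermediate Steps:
I(y) = 9/2 (I(y) = 4 + 1/(-2 + 4) = 4 + 1/2 = 9/2)
E = 720 (E = (5*(9/2))*32 = (45/2)*32 = 720)
1/E = 1/720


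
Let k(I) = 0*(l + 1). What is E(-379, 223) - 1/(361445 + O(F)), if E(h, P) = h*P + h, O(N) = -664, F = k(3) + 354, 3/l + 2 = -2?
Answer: -30628863777/360781 ≈ -84896.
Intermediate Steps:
l = -¾ (l = 3/(-2 - 2) = 3/(-4) = 3*(-¼) = -¾ ≈ -0.75000)
k(I) = 0 (k(I) = 0*(-¾ + 1) = 0*(¼) = 0)
F = 354 (F = 0 + 354 = 354)
E(h, P) = h + P*h (E(h, P) = P*h + h = h + P*h)
E(-379, 223) - 1/(361445 + O(F)) = -379*(1 + 223) - 1/(361445 - 664) = -379*224 - 1/360781 = -84896 - 1*1/360781 = -84896 - 1/360781 = -30628863777/360781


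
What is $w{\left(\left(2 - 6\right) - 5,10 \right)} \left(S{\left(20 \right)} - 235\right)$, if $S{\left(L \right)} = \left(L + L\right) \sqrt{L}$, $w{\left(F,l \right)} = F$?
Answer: $2115 - 720 \sqrt{5} \approx 505.03$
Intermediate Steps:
$S{\left(L \right)} = 2 L^{\frac{3}{2}}$ ($S{\left(L \right)} = 2 L \sqrt{L} = 2 L^{\frac{3}{2}}$)
$w{\left(\left(2 - 6\right) - 5,10 \right)} \left(S{\left(20 \right)} - 235\right) = \left(\left(2 - 6\right) - 5\right) \left(2 \cdot 20^{\frac{3}{2}} - 235\right) = \left(-4 - 5\right) \left(2 \cdot 40 \sqrt{5} - 235\right) = - 9 \left(80 \sqrt{5} - 235\right) = - 9 \left(-235 + 80 \sqrt{5}\right) = 2115 - 720 \sqrt{5}$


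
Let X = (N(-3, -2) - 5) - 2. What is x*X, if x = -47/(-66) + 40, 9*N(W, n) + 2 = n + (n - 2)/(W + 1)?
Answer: -174655/594 ≈ -294.03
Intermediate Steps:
N(W, n) = -2/9 + n/9 + (-2 + n)/(9*(1 + W)) (N(W, n) = -2/9 + (n + (n - 2)/(W + 1))/9 = -2/9 + (n + (-2 + n)/(1 + W))/9 = -2/9 + (n/9 + (-2 + n)/(9*(1 + W))) = -2/9 + n/9 + (-2 + n)/(9*(1 + W)))
X = -65/9 (X = ((-4 - 2*(-3) + 2*(-2) - 3*(-2))/(9*(1 - 3)) - 5) - 2 = ((1/9)*(-4 + 6 - 4 + 6)/(-2) - 5) - 2 = ((1/9)*(-1/2)*4 - 5) - 2 = (-2/9 - 5) - 2 = -47/9 - 2 = -65/9 ≈ -7.2222)
x = 2687/66 (x = -47*(-1/66) + 40 = 47/66 + 40 = 2687/66 ≈ 40.712)
x*X = (2687/66)*(-65/9) = -174655/594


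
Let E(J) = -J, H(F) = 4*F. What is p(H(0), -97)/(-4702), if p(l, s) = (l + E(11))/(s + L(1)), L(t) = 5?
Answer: -11/432584 ≈ -2.5429e-5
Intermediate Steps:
p(l, s) = (-11 + l)/(5 + s) (p(l, s) = (l - 1*11)/(s + 5) = (l - 11)/(5 + s) = (-11 + l)/(5 + s))
p(H(0), -97)/(-4702) = ((-11 + 4*0)/(5 - 97))/(-4702) = ((-11 + 0)/(-92))*(-1/4702) = -1/92*(-11)*(-1/4702) = (11/92)*(-1/4702) = -11/432584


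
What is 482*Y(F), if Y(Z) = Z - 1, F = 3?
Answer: 964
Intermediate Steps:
Y(Z) = -1 + Z
482*Y(F) = 482*(-1 + 3) = 482*2 = 964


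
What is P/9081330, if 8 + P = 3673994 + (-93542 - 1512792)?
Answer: 1033826/4540665 ≈ 0.22768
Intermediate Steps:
P = 2067652 (P = -8 + (3673994 + (-93542 - 1512792)) = -8 + (3673994 - 1606334) = -8 + 2067660 = 2067652)
P/9081330 = 2067652/9081330 = 2067652*(1/9081330) = 1033826/4540665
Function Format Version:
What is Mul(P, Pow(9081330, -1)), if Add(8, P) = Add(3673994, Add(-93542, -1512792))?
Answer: Rational(1033826, 4540665) ≈ 0.22768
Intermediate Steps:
P = 2067652 (P = Add(-8, Add(3673994, Add(-93542, -1512792))) = Add(-8, Add(3673994, -1606334)) = Add(-8, 2067660) = 2067652)
Mul(P, Pow(9081330, -1)) = Mul(2067652, Pow(9081330, -1)) = Mul(2067652, Rational(1, 9081330)) = Rational(1033826, 4540665)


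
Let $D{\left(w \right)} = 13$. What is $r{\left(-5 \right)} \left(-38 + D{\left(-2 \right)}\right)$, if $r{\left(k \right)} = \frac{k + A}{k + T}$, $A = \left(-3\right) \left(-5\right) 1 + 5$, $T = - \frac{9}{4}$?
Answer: $\frac{1500}{29} \approx 51.724$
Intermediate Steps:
$T = - \frac{9}{4}$ ($T = \left(-9\right) \frac{1}{4} = - \frac{9}{4} \approx -2.25$)
$A = 20$ ($A = 15 \cdot 1 + 5 = 15 + 5 = 20$)
$r{\left(k \right)} = \frac{20 + k}{- \frac{9}{4} + k}$ ($r{\left(k \right)} = \frac{k + 20}{k - \frac{9}{4}} = \frac{20 + k}{- \frac{9}{4} + k}$)
$r{\left(-5 \right)} \left(-38 + D{\left(-2 \right)}\right) = \frac{4 \left(20 - 5\right)}{-9 + 4 \left(-5\right)} \left(-38 + 13\right) = 4 \frac{1}{-9 - 20} \cdot 15 \left(-25\right) = 4 \frac{1}{-29} \cdot 15 \left(-25\right) = 4 \left(- \frac{1}{29}\right) 15 \left(-25\right) = \left(- \frac{60}{29}\right) \left(-25\right) = \frac{1500}{29}$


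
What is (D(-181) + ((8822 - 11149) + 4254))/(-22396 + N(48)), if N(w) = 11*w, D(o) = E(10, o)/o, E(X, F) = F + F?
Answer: -1929/21868 ≈ -0.088211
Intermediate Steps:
E(X, F) = 2*F
D(o) = 2 (D(o) = (2*o)/o = 2)
(D(-181) + ((8822 - 11149) + 4254))/(-22396 + N(48)) = (2 + ((8822 - 11149) + 4254))/(-22396 + 11*48) = (2 + (-2327 + 4254))/(-22396 + 528) = (2 + 1927)/(-21868) = 1929*(-1/21868) = -1929/21868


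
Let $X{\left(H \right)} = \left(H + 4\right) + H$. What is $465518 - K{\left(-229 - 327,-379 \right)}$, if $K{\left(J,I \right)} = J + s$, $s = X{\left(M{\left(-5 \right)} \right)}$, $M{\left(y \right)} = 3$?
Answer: $466064$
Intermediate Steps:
$X{\left(H \right)} = 4 + 2 H$ ($X{\left(H \right)} = \left(4 + H\right) + H = 4 + 2 H$)
$s = 10$ ($s = 4 + 2 \cdot 3 = 4 + 6 = 10$)
$K{\left(J,I \right)} = 10 + J$ ($K{\left(J,I \right)} = J + 10 = 10 + J$)
$465518 - K{\left(-229 - 327,-379 \right)} = 465518 - \left(10 - 556\right) = 465518 - -546 = 465518 + 546 = 466064$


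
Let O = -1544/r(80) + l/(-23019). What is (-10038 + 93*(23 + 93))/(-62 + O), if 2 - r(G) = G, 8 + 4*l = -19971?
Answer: -179548200/10051861 ≈ -17.862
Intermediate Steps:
l = -19979/4 (l = -2 + (1/4)*(-19971) = -2 - 19971/4 = -19979/4 ≈ -4994.8)
r(G) = 2 - G
O = 23953951/1196988 (O = -1544/(2 - 1*80) - 19979/4/(-23019) = -1544/(2 - 80) - 19979/4*(-1/23019) = -1544/(-78) + 19979/92076 = -1544*(-1/78) + 19979/92076 = 772/39 + 19979/92076 = 23953951/1196988 ≈ 20.012)
(-10038 + 93*(23 + 93))/(-62 + O) = (-10038 + 93*(23 + 93))/(-62 + 23953951/1196988) = (-10038 + 93*116)/(-50259305/1196988) = (-10038 + 10788)*(-1196988/50259305) = 750*(-1196988/50259305) = -179548200/10051861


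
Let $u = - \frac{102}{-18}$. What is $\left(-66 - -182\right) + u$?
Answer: $\frac{365}{3} \approx 121.67$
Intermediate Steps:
$u = \frac{17}{3}$ ($u = \left(-102\right) \left(- \frac{1}{18}\right) = \frac{17}{3} \approx 5.6667$)
$\left(-66 - -182\right) + u = \left(-66 - -182\right) + \frac{17}{3} = \left(-66 + 182\right) + \frac{17}{3} = 116 + \frac{17}{3} = \frac{365}{3}$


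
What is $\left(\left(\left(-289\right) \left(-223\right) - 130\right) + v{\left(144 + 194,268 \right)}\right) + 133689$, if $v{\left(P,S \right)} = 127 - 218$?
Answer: $197915$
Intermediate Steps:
$v{\left(P,S \right)} = -91$
$\left(\left(\left(-289\right) \left(-223\right) - 130\right) + v{\left(144 + 194,268 \right)}\right) + 133689 = \left(\left(\left(-289\right) \left(-223\right) - 130\right) - 91\right) + 133689 = \left(\left(64447 - 130\right) - 91\right) + 133689 = \left(64317 - 91\right) + 133689 = 64226 + 133689 = 197915$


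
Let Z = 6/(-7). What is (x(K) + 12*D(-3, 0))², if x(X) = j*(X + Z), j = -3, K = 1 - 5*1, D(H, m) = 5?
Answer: 272484/49 ≈ 5560.9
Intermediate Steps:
K = -4 (K = 1 - 5 = -4)
Z = -6/7 (Z = 6*(-⅐) = -6/7 ≈ -0.85714)
x(X) = 18/7 - 3*X (x(X) = -3*(X - 6/7) = -3*(-6/7 + X) = 18/7 - 3*X)
(x(K) + 12*D(-3, 0))² = ((18/7 - 3*(-4)) + 12*5)² = ((18/7 + 12) + 60)² = (102/7 + 60)² = (522/7)² = 272484/49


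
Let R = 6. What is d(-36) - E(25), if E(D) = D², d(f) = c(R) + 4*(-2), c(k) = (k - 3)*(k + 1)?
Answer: -612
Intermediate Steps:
c(k) = (1 + k)*(-3 + k) (c(k) = (-3 + k)*(1 + k) = (1 + k)*(-3 + k))
d(f) = 13 (d(f) = (-3 + 6² - 2*6) + 4*(-2) = (-3 + 36 - 12) - 8 = 21 - 8 = 13)
d(-36) - E(25) = 13 - 1*25² = 13 - 1*625 = 13 - 625 = -612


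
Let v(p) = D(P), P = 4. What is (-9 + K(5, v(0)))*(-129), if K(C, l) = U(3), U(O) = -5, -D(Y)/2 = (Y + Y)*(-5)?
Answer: 1806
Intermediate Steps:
D(Y) = 20*Y (D(Y) = -2*(Y + Y)*(-5) = -2*2*Y*(-5) = -(-20)*Y = 20*Y)
v(p) = 80 (v(p) = 20*4 = 80)
K(C, l) = -5
(-9 + K(5, v(0)))*(-129) = (-9 - 5)*(-129) = -14*(-129) = 1806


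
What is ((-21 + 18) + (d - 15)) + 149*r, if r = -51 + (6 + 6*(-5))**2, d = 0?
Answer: 78207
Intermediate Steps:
r = 525 (r = -51 + (6 - 30)**2 = -51 + (-24)**2 = -51 + 576 = 525)
((-21 + 18) + (d - 15)) + 149*r = ((-21 + 18) + (0 - 15)) + 149*525 = (-3 - 15) + 78225 = -18 + 78225 = 78207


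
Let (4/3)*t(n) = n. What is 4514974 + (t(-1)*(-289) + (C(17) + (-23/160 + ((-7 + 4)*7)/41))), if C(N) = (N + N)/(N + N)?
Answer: 29619653577/6560 ≈ 4.5152e+6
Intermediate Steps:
t(n) = 3*n/4
C(N) = 1 (C(N) = (2*N)/((2*N)) = (2*N)*(1/(2*N)) = 1)
4514974 + (t(-1)*(-289) + (C(17) + (-23/160 + ((-7 + 4)*7)/41))) = 4514974 + (((3/4)*(-1))*(-289) + (1 + (-23/160 + ((-7 + 4)*7)/41))) = 4514974 + (-3/4*(-289) + (1 + (-23*1/160 - 3*7*(1/41)))) = 4514974 + (867/4 + (1 + (-23/160 - 21*1/41))) = 4514974 + (867/4 + (1 + (-23/160 - 21/41))) = 4514974 + (867/4 + (1 - 4303/6560)) = 4514974 + (867/4 + 2257/6560) = 4514974 + 1424137/6560 = 29619653577/6560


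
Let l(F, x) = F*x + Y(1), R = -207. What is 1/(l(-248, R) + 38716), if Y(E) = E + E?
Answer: 1/90054 ≈ 1.1104e-5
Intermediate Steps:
Y(E) = 2*E
l(F, x) = 2 + F*x (l(F, x) = F*x + 2*1 = F*x + 2 = 2 + F*x)
1/(l(-248, R) + 38716) = 1/((2 - 248*(-207)) + 38716) = 1/((2 + 51336) + 38716) = 1/(51338 + 38716) = 1/90054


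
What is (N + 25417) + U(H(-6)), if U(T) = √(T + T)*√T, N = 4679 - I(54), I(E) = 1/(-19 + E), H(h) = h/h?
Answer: 1053359/35 + √2 ≈ 30097.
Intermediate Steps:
H(h) = 1
N = 163764/35 (N = 4679 - 1/(-19 + 54) = 4679 - 1/35 = 163764/35 ≈ 4679.0)
U(T) = T*√2 (U(T) = √(2*T)*√T = (√2*√T)*√T = T*√2)
(N + 25417) + U(H(-6)) = (163764/35 + 25417) + 1*√2 = 1053359/35 + √2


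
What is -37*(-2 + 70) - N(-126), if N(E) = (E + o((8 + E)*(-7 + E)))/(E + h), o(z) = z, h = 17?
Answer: -258676/109 ≈ -2373.2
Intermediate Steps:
N(E) = (E + (-7 + E)*(8 + E))/(17 + E) (N(E) = (E + (8 + E)*(-7 + E))/(E + 17) = (E + (-7 + E)*(8 + E))/(17 + E))
-37*(-2 + 70) - N(-126) = -37*(-2 + 70) - (-56 + (-126)² + 2*(-126))/(17 - 126) = -37*68 - (-56 + 15876 - 252)/(-109) = -2516 - (-1)*15568/109 = -2516 - 1*(-15568/109) = -2516 + 15568/109 = -258676/109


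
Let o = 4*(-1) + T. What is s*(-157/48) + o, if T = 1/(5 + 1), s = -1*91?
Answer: 4701/16 ≈ 293.81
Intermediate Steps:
s = -91
T = 1/6 ≈ 0.16667
o = -23/6 (o = 4*(-1) + 1/6 = -4 + 1/6 = -23/6 ≈ -3.8333)
s*(-157/48) + o = -(-14287)/48 - 23/6 = -91*(-157/48) - 23/6 = 14287/48 - 23/6 = 4701/16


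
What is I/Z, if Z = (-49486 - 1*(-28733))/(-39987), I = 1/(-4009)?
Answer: -39987/83198777 ≈ -0.00048062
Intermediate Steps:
I = -1/4009 ≈ -0.00024944
Z = 20753/39987 (Z = (-49486 + 28733)*(-1/39987) = -20753*(-1/39987) = 20753/39987 ≈ 0.51899)
I/Z = -1/(4009*20753/39987) = -1/4009*39987/20753 = -39987/83198777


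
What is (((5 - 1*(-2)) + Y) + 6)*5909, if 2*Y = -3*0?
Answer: 76817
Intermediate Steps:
Y = 0 (Y = (-3*0)/2 = (½)*0 = 0)
(((5 - 1*(-2)) + Y) + 6)*5909 = (((5 - 1*(-2)) + 0) + 6)*5909 = (((5 + 2) + 0) + 6)*5909 = ((7 + 0) + 6)*5909 = (7 + 6)*5909 = 13*5909 = 76817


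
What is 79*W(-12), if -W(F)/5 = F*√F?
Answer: 9480*I*√3 ≈ 16420.0*I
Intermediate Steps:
W(F) = -5*F^(3/2) (W(F) = -5*F*√F = -5*F^(3/2))
79*W(-12) = 79*(-(-120)*I*√3) = 79*(120*I*√3) = 9480*I*√3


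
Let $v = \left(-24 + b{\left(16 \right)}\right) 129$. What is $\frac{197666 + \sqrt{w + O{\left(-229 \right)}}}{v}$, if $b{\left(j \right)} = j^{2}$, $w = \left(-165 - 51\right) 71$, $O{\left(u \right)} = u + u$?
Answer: $\frac{98833}{14964} + \frac{i \sqrt{15794}}{29928} \approx 6.6047 + 0.0041992 i$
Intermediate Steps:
$O{\left(u \right)} = 2 u$
$w = -15336$ ($w = \left(-216\right) 71 = -15336$)
$v = 29928$ ($v = \left(-24 + 16^{2}\right) 129 = \left(-24 + 256\right) 129 = 232 \cdot 129 = 29928$)
$\frac{197666 + \sqrt{w + O{\left(-229 \right)}}}{v} = \frac{197666 + \sqrt{-15336 + 2 \left(-229\right)}}{29928} = \left(197666 + \sqrt{-15336 - 458}\right) \frac{1}{29928} = \left(197666 + \sqrt{-15794}\right) \frac{1}{29928} = \left(197666 + i \sqrt{15794}\right) \frac{1}{29928} = \frac{98833}{14964} + \frac{i \sqrt{15794}}{29928}$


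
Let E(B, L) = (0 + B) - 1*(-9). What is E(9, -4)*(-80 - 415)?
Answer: -8910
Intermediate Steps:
E(B, L) = 9 + B (E(B, L) = B + 9 = 9 + B)
E(9, -4)*(-80 - 415) = (9 + 9)*(-80 - 415) = 18*(-495) = -8910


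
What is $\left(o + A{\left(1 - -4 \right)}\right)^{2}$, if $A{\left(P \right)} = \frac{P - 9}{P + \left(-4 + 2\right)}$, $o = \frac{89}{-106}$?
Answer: $\frac{477481}{101124} \approx 4.7217$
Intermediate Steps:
$o = - \frac{89}{106}$ ($o = 89 \left(- \frac{1}{106}\right) = - \frac{89}{106} \approx -0.83962$)
$A{\left(P \right)} = \frac{-9 + P}{-2 + P}$ ($A{\left(P \right)} = \frac{-9 + P}{P - 2} = \frac{-9 + P}{-2 + P}$)
$\left(o + A{\left(1 - -4 \right)}\right)^{2} = \left(- \frac{89}{106} + \frac{-9 + \left(1 - -4\right)}{-2 + \left(1 - -4\right)}\right)^{2} = \left(- \frac{89}{106} + \frac{-9 + \left(1 + 4\right)}{-2 + \left(1 + 4\right)}\right)^{2} = \left(- \frac{89}{106} + \frac{-9 + 5}{-2 + 5}\right)^{2} = \left(- \frac{89}{106} + \frac{1}{3} \left(-4\right)\right)^{2} = \left(- \frac{89}{106} - \frac{4}{3}\right)^{2} = \left(- \frac{691}{318}\right)^{2} = \frac{477481}{101124}$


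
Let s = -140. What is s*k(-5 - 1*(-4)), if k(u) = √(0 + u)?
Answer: -140*I ≈ -140.0*I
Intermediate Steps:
k(u) = √u
s*k(-5 - 1*(-4)) = -140*√(-5 - 1*(-4)) = -140*√(-5 + 4) = -140*I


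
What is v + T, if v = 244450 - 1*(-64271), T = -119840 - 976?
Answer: 187905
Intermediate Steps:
T = -120816
v = 308721 (v = 244450 + 64271 = 308721)
v + T = 308721 - 120816 = 187905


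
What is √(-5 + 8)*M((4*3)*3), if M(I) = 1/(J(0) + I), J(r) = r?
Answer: √3/36 ≈ 0.048113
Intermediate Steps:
M(I) = 1/I (M(I) = 1/(0 + I) = 1/I)
√(-5 + 8)*M((4*3)*3) = √(-5 + 8)/(((4*3)*3)) = √3/((12*3)) = √3/36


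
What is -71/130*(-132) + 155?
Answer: 14761/65 ≈ 227.09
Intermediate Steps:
-71/130*(-132) + 155 = 4686/65 + 155 = 14761/65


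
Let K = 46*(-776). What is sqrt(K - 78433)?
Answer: 9*I*sqrt(1409) ≈ 337.83*I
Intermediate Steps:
K = -35696
sqrt(K - 78433) = sqrt(-35696 - 78433) = sqrt(-114129) = 9*I*sqrt(1409)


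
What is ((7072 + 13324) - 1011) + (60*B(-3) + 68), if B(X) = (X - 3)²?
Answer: 21613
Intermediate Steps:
B(X) = (-3 + X)²
((7072 + 13324) - 1011) + (60*B(-3) + 68) = ((7072 + 13324) - 1011) + (60*(-3 - 3)² + 68) = (20396 - 1011) + (60*(-6)² + 68) = 19385 + (60*36 + 68) = 19385 + (2160 + 68) = 19385 + 2228 = 21613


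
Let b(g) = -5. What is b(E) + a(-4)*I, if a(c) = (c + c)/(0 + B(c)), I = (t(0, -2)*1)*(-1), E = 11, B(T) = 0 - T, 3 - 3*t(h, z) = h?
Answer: -3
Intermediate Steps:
t(h, z) = 1 - h/3
B(T) = -T
I = -1 (I = ((1 - ⅓*0)*1)*(-1) = ((1 + 0)*1)*(-1) = (1*1)*(-1) = 1*(-1) = -1)
a(c) = -2 (a(c) = (c + c)/(0 - c) = (2*c)/((-c)) = (2*c)*(-1/c) = -2)
b(E) + a(-4)*I = -5 - 2*(-1) = -5 + 2 = -3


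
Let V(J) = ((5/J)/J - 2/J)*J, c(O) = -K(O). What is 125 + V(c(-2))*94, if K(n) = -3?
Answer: 281/3 ≈ 93.667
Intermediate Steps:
c(O) = 3 (c(O) = -1*(-3) = 3)
V(J) = J*(-2/J + 5/J²) (V(J) = (5/J² - 2/J)*J = (-2/J + 5/J²)*J = J*(-2/J + 5/J²))
125 + V(c(-2))*94 = 125 + (-2 + 5/3)*94 = 125 - ⅓*94 = 125 - 94/3 = 281/3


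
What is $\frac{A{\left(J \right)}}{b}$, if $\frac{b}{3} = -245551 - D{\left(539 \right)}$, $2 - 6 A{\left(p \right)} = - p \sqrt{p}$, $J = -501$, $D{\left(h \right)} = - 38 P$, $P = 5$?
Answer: $- \frac{1}{2208249} + \frac{167 i \sqrt{501}}{1472166} \approx -4.5285 \cdot 10^{-7} + 0.0025391 i$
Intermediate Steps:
$D{\left(h \right)} = -190$ ($D{\left(h \right)} = \left(-38\right) 5 = -190$)
$A{\left(p \right)} = \frac{1}{3} + \frac{p^{\frac{3}{2}}}{6}$ ($A{\left(p \right)} = \frac{1}{3} - \frac{\left(-1\right) p \sqrt{p}}{6} = \frac{1}{3} - \frac{\left(-1\right) p^{\frac{3}{2}}}{6} = \frac{1}{3} + \frac{p^{\frac{3}{2}}}{6}$)
$b = -736083$ ($b = 3 \left(-245551 - -190\right) = 3 \left(-245551 + 190\right) = 3 \left(-245361\right) = -736083$)
$\frac{A{\left(J \right)}}{b} = \frac{\frac{1}{3} + \frac{\left(-501\right)^{\frac{3}{2}}}{6}}{-736083} = \left(\frac{1}{3} + \frac{\left(-501\right) i \sqrt{501}}{6}\right) \left(- \frac{1}{736083}\right) = \left(\frac{1}{3} - \frac{167 i \sqrt{501}}{2}\right) \left(- \frac{1}{736083}\right) = - \frac{1}{2208249} + \frac{167 i \sqrt{501}}{1472166}$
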